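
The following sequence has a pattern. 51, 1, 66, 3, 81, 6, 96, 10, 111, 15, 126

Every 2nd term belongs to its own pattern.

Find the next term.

21

The terms cycle through 2 interleaved subsequences.
Subsequence A: 51, 66, 81, 96, 111, 126 (linear: a_n = 36 + 15·n).
Subsequence B: 1, 3, 6, 10, 15 (the triangular numbers T_1, T_2, …).
Position 12 → subsequence B, term 6 = 21.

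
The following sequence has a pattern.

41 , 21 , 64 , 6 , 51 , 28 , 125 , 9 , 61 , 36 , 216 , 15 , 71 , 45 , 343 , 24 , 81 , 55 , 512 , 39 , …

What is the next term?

91

Split by position mod 4: positions 1, 5, 9, … form one track, and each other residue class forms its own.
Track A: 41, 51, 61, 71, 81 (arithmetic with common difference +10).
Track B: 21, 28, 36, 45, 55 (the triangular numbers T_6, T_7, …).
Track C: 64, 125, 216, 343, 512 (the cubes 4³, 5³, 6³, …).
Track D: 6, 9, 15, 24, 39 (Fibonacci-style (each term is the sum of the two before it)).
Position 21 falls in track A as its term 6, giving 91.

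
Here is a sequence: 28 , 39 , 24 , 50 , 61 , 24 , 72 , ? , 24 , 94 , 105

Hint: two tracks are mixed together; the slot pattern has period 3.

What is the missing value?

83

The slot pattern repeats as AAB (period 3), so there are 2 interleaved tracks.
Track A: 28, 39, 50, 61, 72, ?, 94, 105. Arithmetic with common difference +11.
Track B: 24, 24, 24. Constant 24.
Filling track A at index 6 by its rule yields 83.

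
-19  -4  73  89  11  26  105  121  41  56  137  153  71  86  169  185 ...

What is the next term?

101

Reading positions in blocks of 4 reveals the pattern AABB — 2 tracks woven together.
Subsequence A is -19, -4, 11, 26, 41, 56, 71, 86, which is arithmetic with common difference +15.
Subsequence B is 73, 89, 105, 121, 137, 153, 169, 185, which is adding 16 each time.
Position 17 falls in subsequence A as its term 9, giving 101.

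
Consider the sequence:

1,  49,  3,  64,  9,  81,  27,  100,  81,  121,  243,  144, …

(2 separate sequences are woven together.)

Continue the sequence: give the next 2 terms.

729, 169

The terms cycle through 2 interleaved subsequences.
Track A is 1, 3, 9, 27, 81, 243, which is successive powers of 3.
Track B is 49, 64, 81, 100, 121, 144, which is consecutive squares n² from n = 7.
The 13th slot belongs to track A; its 7th term is 729.
The 14th slot belongs to track B; its 7th term is 169.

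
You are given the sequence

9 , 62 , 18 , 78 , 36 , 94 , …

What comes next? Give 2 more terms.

Split by position mod 2 into 2 tracks.
Subsequence A: 9, 18, 36 (a geometric progression (common ratio 2)).
Subsequence B: 62, 78, 94 (linear: a_n = 46 + 16·n).
Term 7 comes from subsequence A (its 4th entry): 72.
Term 8 comes from subsequence B (its 4th entry): 110.

72, 110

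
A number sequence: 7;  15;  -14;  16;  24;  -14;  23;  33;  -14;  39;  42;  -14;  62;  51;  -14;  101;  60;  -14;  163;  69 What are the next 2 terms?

Taking every 3rd term gives 3 separate tracks.
Stream A = 7, 16, 23, 39, 62, 101, 163: a Fibonacci-like recurrence a_n = a_{n-1} + a_{n-2}.
Stream B = 15, 24, 33, 42, 51, 60, 69: adding 9 each time.
Stream C = -14, -14, -14, -14, -14, -14: the constant sequence -14.
Position 21 falls in stream C as its term 7, giving -14.
Position 22 falls in stream A as its term 8, giving 264.

-14, 264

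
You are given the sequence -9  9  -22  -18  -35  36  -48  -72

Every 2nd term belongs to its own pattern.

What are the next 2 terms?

-61, 144

Odd-indexed and even-indexed terms follow separate rules.
Track A = -9, -22, -35, -48: arithmetic, step −13.
Track B = 9, -18, 36, -72: geometric with ratio -2.
Position 9 → track A, term 5 = -61.
The 10th slot belongs to track B; its 5th term is 144.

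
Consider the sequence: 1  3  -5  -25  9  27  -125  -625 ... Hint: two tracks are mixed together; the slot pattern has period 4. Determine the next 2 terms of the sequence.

81, 243

The slot pattern repeats as AABB (period 4), so there are 2 interleaved tracks.
Subsequence A: 1, 3, 9, 27 (successive powers of 3).
Subsequence B: -5, -25, -125, -625 (geometric, ×5 each step).
The 9th slot belongs to subsequence A; its 5th term is 81.
Term 10 comes from subsequence A (its 6th entry): 243.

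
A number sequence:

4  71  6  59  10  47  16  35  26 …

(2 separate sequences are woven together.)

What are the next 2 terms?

23, 42

Taking every 2nd term gives 2 separate tracks.
Subsequence A: 4, 6, 10, 16, 26 — Fibonacci-style (each term is the sum of the two before it).
Subsequence B: 71, 59, 47, 35 — linear: a_n = 83 − 12·n.
Position 10 falls in subsequence B as its term 5, giving 23.
The 11th slot belongs to subsequence A; its 6th term is 42.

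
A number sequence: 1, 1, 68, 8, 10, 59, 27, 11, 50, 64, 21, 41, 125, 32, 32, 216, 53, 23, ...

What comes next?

Split by position mod 3: positions 1, 4, 7, … form one track, and each other residue class forms its own.
Subsequence A is 1, 8, 27, 64, 125, 216, which is consecutive cubes n³ from n = 1.
Subsequence B is 1, 10, 11, 21, 32, 53, which is Fibonacci-style (each term is the sum of the two before it).
Subsequence C is 68, 59, 50, 41, 32, 23, which is linear: a_n = 77 − 9·n.
Position 19 → subsequence A, term 7 = 343.

343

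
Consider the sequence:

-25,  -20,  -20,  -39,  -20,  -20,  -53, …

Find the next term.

-20

The slot pattern repeats as ABB (period 3), so there are 2 interleaved tracks.
Track A is -25, -39, -53, which is arithmetic, step −14.
Track B is -20, -20, -20, -20, which is always -20.
Position 8 falls in track B as its term 5, giving -20.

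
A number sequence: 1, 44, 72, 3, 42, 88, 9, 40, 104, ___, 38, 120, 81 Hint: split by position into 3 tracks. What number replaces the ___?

27

Split by position mod 3 into 3 tracks.
Subsequence A: 1, 3, 9, ?, 81 — powers of 3.
Subsequence B: 44, 42, 40, 38 — arithmetic with common difference −2.
Subsequence C: 72, 88, 104, 120 — arithmetic with common difference +16.
Filling subsequence A at index 4 by its rule yields 27.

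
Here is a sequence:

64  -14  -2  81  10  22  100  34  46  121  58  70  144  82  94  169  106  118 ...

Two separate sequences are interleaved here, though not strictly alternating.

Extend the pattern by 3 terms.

196, 130, 142

Positions follow the repeating pattern ABB; grouping by letter gives 2 tracks.
Track A: 64, 81, 100, 121, 144, 169 — perfect squares starting at 8².
Track B: -14, -2, 10, 22, 34, 46, 58, 70, 82, 94, 106, 118 — adding 12 each time.
Position 19 falls in track A as its term 7, giving 196.
The 20th slot belongs to track B; its 13th term is 130.
The 21st slot belongs to track B; its 14th term is 142.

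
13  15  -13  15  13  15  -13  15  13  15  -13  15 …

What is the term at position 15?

-13

Odd-indexed and even-indexed terms follow separate rules.
Track A = 13, -13, 13, -13, 13, -13: the oscillation 13·(−1)^(n+1).
Track B = 15, 15, 15, 15, 15, 15: always 15.
The 15th slot belongs to track A; its 8th term is -13.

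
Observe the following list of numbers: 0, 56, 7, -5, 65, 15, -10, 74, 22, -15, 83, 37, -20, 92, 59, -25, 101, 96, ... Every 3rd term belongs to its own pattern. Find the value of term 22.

The terms cycle through 3 interleaved subsequences.
Subsequence A: 0, -5, -10, -15, -20, -25 (arithmetic with common difference −5).
Subsequence B: 56, 65, 74, 83, 92, 101 (arithmetic, step +9).
Subsequence C: 7, 15, 22, 37, 59, 96 (a Fibonacci-like recurrence a_n = a_{n-1} + a_{n-2}).
Term 22 comes from subsequence A (its 8th entry): -35.

-35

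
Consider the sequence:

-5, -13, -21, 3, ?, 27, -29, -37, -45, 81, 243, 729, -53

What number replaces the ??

The slot pattern repeats as AAABBB (period 6), so there are 2 interleaved tracks.
Track A = -5, -13, -21, -29, -37, -45, -53: arithmetic with common difference −8.
Track B = 3, ?, 27, 81, 243, 729: successive powers of 3.
So the missing entry in track B is 9.

9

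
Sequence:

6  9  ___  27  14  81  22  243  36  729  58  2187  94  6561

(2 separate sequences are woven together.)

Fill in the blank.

8

Split by position mod 2 into 2 tracks.
Stream A = 6, ?, 14, 22, 36, 58, 94: Fibonacci-style (each term is the sum of the two before it).
Stream B = 9, 27, 81, 243, 729, 2187, 6561: powers 3^2, 3^3, 3^4, ….
Stream A's pattern makes the blank 8.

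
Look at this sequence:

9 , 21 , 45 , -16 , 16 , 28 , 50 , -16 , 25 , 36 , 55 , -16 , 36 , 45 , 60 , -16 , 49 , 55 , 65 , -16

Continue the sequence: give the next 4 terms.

64, 66, 70, -16

Split by position mod 4 into 4 tracks.
Subsequence A: 9, 16, 25, 36, 49 — consecutive squares n² from n = 3.
Subsequence B: 21, 28, 36, 45, 55 — triangular numbers starting at T_6.
Subsequence C: 45, 50, 55, 60, 65 — linear: a_n = 40 + 5·n.
Subsequence D: -16, -16, -16, -16, -16 — the constant sequence -16.
The 21st slot belongs to subsequence A; its 6th term is 64.
Position 22 → subsequence B, term 6 = 66.
Position 23 → subsequence C, term 6 = 70.
The 24th slot belongs to subsequence D; its 6th term is -16.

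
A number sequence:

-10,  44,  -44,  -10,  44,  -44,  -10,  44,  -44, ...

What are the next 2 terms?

-10, 44

The slot pattern repeats as ABB (period 3), so there are 2 interleaved tracks.
Subsequence A is -10, -10, -10, which is always -10.
Subsequence B is 44, -44, 44, -44, 44, -44, which is the oscillation 44·(−1)^(n+1).
Position 10 → subsequence A, term 4 = -10.
The 11th slot belongs to subsequence B; its 7th term is 44.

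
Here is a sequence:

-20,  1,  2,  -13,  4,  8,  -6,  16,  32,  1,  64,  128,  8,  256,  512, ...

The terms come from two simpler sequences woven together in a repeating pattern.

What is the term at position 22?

Reading positions in blocks of 3 reveals the pattern ABB — 2 tracks woven together.
Track A: -20, -13, -6, 1, 8 (linear: a_n = -27 + 7·n).
Track B: 1, 2, 4, 8, 16, 32, 64, 128, 256, 512 (successive powers of 2).
Position 22 → track A, term 8 = 29.

29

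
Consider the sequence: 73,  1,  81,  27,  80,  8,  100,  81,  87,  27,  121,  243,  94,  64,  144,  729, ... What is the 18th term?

Split by position mod 4 into 4 tracks.
Subsequence A is 73, 80, 87, 94, which is arithmetic, step +7.
Subsequence B is 1, 8, 27, 64, which is the cubes 1³, 2³, 3³, ….
Subsequence C is 81, 100, 121, 144, which is perfect squares starting at 9².
Subsequence D is 27, 81, 243, 729, which is powers 3^3, 3^4, 3^5, ….
Term 18 comes from subsequence B (its 5th entry): 125.

125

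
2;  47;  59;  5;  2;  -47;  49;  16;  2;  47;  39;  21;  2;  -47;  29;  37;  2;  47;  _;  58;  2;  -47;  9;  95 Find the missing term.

19

The terms cycle through 4 interleaved subsequences.
Stream A: 2, 2, 2, 2, 2, 2 (the constant sequence 2).
Stream B: 47, -47, 47, -47, 47, -47 (alternating ±47).
Stream C: 59, 49, 39, 29, ?, 9 (arithmetic, step −10).
Stream D: 5, 16, 21, 37, 58, 95 (a Fibonacci-like recurrence a_n = a_{n-1} + a_{n-2}).
So the missing entry in stream C is 19.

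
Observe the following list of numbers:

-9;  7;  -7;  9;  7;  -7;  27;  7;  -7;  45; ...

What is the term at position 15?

-7

Positions follow the repeating pattern ABB; grouping by letter gives 2 tracks.
Stream A = -9, 9, 27, 45: linear: a_n = -27 + 18·n.
Stream B = 7, -7, 7, -7, 7, -7: the oscillation 7·(−1)^(n+1).
Term 15 comes from stream B (its 10th entry): -7.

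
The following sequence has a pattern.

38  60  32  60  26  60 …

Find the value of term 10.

Split by position mod 2 into 2 tracks.
Stream A: 38, 32, 26 (linear: a_n = 44 − 6·n).
Stream B: 60, 60, 60 (the constant sequence 60).
Position 10 → stream B, term 5 = 60.

60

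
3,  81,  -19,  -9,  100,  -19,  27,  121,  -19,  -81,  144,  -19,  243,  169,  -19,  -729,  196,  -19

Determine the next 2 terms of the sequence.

The terms cycle through 3 interleaved subsequences.
Stream A is 3, -9, 27, -81, 243, -729, which is multiplying by -3 each time.
Stream B is 81, 100, 121, 144, 169, 196, which is the squares 9², 10², 11², ….
Stream C is -19, -19, -19, -19, -19, -19, which is always -19.
Term 19 comes from stream A (its 7th entry): 2187.
Position 20 → stream B, term 7 = 225.

2187, 225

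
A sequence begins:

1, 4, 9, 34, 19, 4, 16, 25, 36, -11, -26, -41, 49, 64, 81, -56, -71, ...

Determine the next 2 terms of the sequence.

-86, 100

The slot pattern repeats as AAABBB (period 6), so there are 2 interleaved tracks.
Track A is 1, 4, 9, 16, 25, 36, 49, 64, 81, which is the squares 1², 2², 3², ….
Track B is 34, 19, 4, -11, -26, -41, -56, -71, which is arithmetic with common difference −15.
Term 18 comes from track B (its 9th entry): -86.
Term 19 comes from track A (its 10th entry): 100.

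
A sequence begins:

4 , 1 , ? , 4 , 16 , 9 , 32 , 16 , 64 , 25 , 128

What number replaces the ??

8

Positions 1, 3, 5, … form one subsequence and positions 2, 4, 6, … form another.
Subsequence A: 4, ?, 16, 32, 64, 128 — successive powers of 2.
Subsequence B: 1, 4, 9, 16, 25 — perfect squares starting at 1².
So the missing entry in subsequence A is 8.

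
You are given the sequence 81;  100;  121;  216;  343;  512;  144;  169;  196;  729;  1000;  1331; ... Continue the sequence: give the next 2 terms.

Positions follow the repeating pattern AAABBB; grouping by letter gives 2 tracks.
Track A is 81, 100, 121, 144, 169, 196, which is the squares 9², 10², 11², ….
Track B is 216, 343, 512, 729, 1000, 1331, which is perfect cubes starting at 6³.
Position 13 falls in track A as its term 7, giving 225.
Position 14 → track A, term 8 = 256.

225, 256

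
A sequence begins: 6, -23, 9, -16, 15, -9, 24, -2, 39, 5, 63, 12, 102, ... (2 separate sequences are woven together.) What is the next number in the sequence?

19

Split by position mod 2 into 2 tracks.
Subsequence A: 6, 9, 15, 24, 39, 63, 102 — each term equals the sum of the previous two.
Subsequence B: -23, -16, -9, -2, 5, 12 — linear: a_n = -30 + 7·n.
The 14th slot belongs to subsequence B; its 7th term is 19.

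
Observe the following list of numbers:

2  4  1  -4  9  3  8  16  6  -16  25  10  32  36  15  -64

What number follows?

Split by position mod 3 into 3 tracks.
Track A: 2, -4, 8, -16, 32, -64. Multiplying by -2 each time.
Track B: 4, 9, 16, 25, 36. Perfect squares starting at 2².
Track C: 1, 3, 6, 10, 15. Triangular numbers n(n+1)/2 for n = 1, 2, ….
Position 17 falls in track B as its term 6, giving 49.

49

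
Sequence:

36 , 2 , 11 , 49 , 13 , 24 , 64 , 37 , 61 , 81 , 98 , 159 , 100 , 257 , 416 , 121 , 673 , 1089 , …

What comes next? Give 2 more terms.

144, 1762

Positions follow the repeating pattern ABB; grouping by letter gives 2 tracks.
Track A: 36, 49, 64, 81, 100, 121 — perfect squares starting at 6².
Track B: 2, 11, 13, 24, 37, 61, 98, 159, 257, 416, 673, 1089 — Fibonacci-style (each term is the sum of the two before it).
The 19th slot belongs to track A; its 7th term is 144.
The 20th slot belongs to track B; its 13th term is 1762.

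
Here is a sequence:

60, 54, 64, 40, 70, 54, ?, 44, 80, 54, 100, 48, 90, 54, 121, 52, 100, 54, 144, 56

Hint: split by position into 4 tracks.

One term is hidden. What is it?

81

Taking every 4th term gives 4 separate tracks.
Track A: 60, 70, 80, 90, 100 — linear: a_n = 50 + 10·n.
Track B: 54, 54, 54, 54, 54 — constant 54.
Track C: 64, ?, 100, 121, 144 — the squares 8², 9², 10², ….
Track D: 40, 44, 48, 52, 56 — linear: a_n = 36 + 4·n.
Track C's pattern makes the blank 81.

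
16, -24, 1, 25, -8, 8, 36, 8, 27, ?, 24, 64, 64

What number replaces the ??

49

Taking every 3rd term gives 3 separate tracks.
Stream A: 16, 25, 36, ?, 64 (the squares 4², 5², 6², …).
Stream B: -24, -8, 8, 24 (adding 16 each time).
Stream C: 1, 8, 27, 64 (the cubes 1³, 2³, 3³, …).
Filling stream A at index 4 by its rule yields 49.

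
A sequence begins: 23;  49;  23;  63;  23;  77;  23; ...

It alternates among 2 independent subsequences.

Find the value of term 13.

23

Odd-indexed and even-indexed terms follow separate rules.
Track A: 23, 23, 23, 23 — the constant sequence 23.
Track B: 49, 63, 77 — arithmetic, step +14.
The 13th slot belongs to track A; its 7th term is 23.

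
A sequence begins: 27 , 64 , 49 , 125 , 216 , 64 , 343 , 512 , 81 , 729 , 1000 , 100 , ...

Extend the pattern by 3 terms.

1331, 1728, 121

Reading positions in blocks of 3 reveals the pattern AAB — 2 tracks woven together.
Subsequence A: 27, 64, 125, 216, 343, 512, 729, 1000 (consecutive cubes n³ from n = 3).
Subsequence B: 49, 64, 81, 100 (the squares 7², 8², 9², …).
Position 13 falls in subsequence A as its term 9, giving 1331.
Term 14 comes from subsequence A (its 10th entry): 1728.
Position 15 → subsequence B, term 5 = 121.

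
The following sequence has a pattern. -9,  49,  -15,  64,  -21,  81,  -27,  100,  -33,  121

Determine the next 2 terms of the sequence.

Odd-indexed and even-indexed terms follow separate rules.
Track A: -9, -15, -21, -27, -33 — linear: a_n = -3 − 6·n.
Track B: 49, 64, 81, 100, 121 — the squares 7², 8², 9², ….
Term 11 comes from track A (its 6th entry): -39.
Term 12 comes from track B (its 6th entry): 144.

-39, 144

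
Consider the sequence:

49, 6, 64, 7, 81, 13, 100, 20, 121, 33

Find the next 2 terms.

144, 53

Odd-indexed and even-indexed terms follow separate rules.
Subsequence A = 49, 64, 81, 100, 121: the squares 7², 8², 9², ….
Subsequence B = 6, 7, 13, 20, 33: a Fibonacci-like recurrence a_n = a_{n-1} + a_{n-2}.
The 11th slot belongs to subsequence A; its 6th term is 144.
Position 12 falls in subsequence B as its term 6, giving 53.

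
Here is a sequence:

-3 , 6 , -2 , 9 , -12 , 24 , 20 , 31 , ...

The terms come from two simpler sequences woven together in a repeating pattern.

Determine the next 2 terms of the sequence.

-48, 96

The slot pattern repeats as AABB (period 4), so there are 2 interleaved tracks.
Subsequence A: -3, 6, -12, 24 — multiplying by -2 each time.
Subsequence B: -2, 9, 20, 31 — linear: a_n = -13 + 11·n.
Term 9 comes from subsequence A (its 5th entry): -48.
Term 10 comes from subsequence A (its 6th entry): 96.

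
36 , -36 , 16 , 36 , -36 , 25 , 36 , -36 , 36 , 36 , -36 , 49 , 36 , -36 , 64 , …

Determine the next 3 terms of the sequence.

36, -36, 81

Positions follow the repeating pattern AAB; grouping by letter gives 2 tracks.
Track A = 36, -36, 36, -36, 36, -36, 36, -36, 36, -36: oscillating between 36 and -36.
Track B = 16, 25, 36, 49, 64: consecutive squares n² from n = 4.
Term 16 comes from track A (its 11th entry): 36.
The 17th slot belongs to track A; its 12th term is -36.
Term 18 comes from track B (its 6th entry): 81.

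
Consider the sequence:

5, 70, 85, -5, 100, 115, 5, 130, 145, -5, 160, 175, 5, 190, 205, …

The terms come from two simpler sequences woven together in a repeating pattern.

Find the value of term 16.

Positions follow the repeating pattern ABB; grouping by letter gives 2 tracks.
Track A = 5, -5, 5, -5, 5: the oscillation 5·(−1)^(n+1).
Track B = 70, 85, 100, 115, 130, 145, 160, 175, 190, 205: arithmetic with common difference +15.
The 16th slot belongs to track A; its 6th term is -5.

-5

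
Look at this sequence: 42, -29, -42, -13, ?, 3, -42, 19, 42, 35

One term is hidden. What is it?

42

Taking every 2nd term gives 2 separate tracks.
Subsequence A: 42, -42, ?, -42, 42 (alternating ±42).
Subsequence B: -29, -13, 3, 19, 35 (adding 16 each time).
So the missing entry in subsequence A is 42.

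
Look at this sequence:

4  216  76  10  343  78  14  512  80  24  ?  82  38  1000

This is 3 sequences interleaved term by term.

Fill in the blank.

729

Split by position mod 3: positions 1, 4, 7, … form one track, and each other residue class forms its own.
Track A: 4, 10, 14, 24, 38 — each term equals the sum of the previous two.
Track B: 216, 343, 512, ?, 1000 — consecutive cubes n³ from n = 6.
Track C: 76, 78, 80, 82 — linear: a_n = 74 + 2·n.
So the missing entry in track B is 729.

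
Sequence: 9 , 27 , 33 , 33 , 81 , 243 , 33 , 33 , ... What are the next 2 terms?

729, 2187

Positions follow the repeating pattern AABB; grouping by letter gives 2 tracks.
Stream A is 9, 27, 81, 243, which is powers 3^2, 3^3, 3^4, ….
Stream B is 33, 33, 33, 33, which is constant 33.
Position 9 → stream A, term 5 = 729.
Position 10 → stream A, term 6 = 2187.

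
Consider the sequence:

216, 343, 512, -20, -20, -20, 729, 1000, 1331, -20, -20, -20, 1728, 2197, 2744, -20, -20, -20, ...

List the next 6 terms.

Positions follow the repeating pattern AAABBB; grouping by letter gives 2 tracks.
Track A: 216, 343, 512, 729, 1000, 1331, 1728, 2197, 2744. The cubes 6³, 7³, 8³, ….
Track B: -20, -20, -20, -20, -20, -20, -20, -20, -20. Always -20.
Term 19 comes from track A (its 10th entry): 3375.
Position 20 → track A, term 11 = 4096.
Term 21 comes from track A (its 12th entry): 4913.
Term 22 comes from track B (its 10th entry): -20.
Position 23 falls in track B as its term 11, giving -20.
Position 24 → track B, term 12 = -20.

3375, 4096, 4913, -20, -20, -20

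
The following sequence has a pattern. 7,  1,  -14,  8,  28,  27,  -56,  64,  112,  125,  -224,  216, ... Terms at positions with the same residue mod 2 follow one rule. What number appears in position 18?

Odd-indexed and even-indexed terms follow separate rules.
Subsequence A: 7, -14, 28, -56, 112, -224 (a geometric progression (common ratio -2)).
Subsequence B: 1, 8, 27, 64, 125, 216 (consecutive cubes n³ from n = 1).
Term 18 comes from subsequence B (its 9th entry): 729.

729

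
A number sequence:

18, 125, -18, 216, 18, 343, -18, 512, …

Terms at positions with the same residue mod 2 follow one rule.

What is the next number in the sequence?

18

Odd-indexed and even-indexed terms follow separate rules.
Track A: 18, -18, 18, -18. Oscillating between 18 and -18.
Track B: 125, 216, 343, 512. Consecutive cubes n³ from n = 5.
Position 9 → track A, term 5 = 18.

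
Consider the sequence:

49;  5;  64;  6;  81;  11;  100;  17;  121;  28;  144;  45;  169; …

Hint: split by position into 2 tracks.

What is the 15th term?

Positions 1, 3, 5, … form one subsequence and positions 2, 4, 6, … form another.
Subsequence A: 49, 64, 81, 100, 121, 144, 169. Perfect squares starting at 7².
Subsequence B: 5, 6, 11, 17, 28, 45. A Fibonacci-like recurrence a_n = a_{n-1} + a_{n-2}.
Position 15 → subsequence A, term 8 = 196.

196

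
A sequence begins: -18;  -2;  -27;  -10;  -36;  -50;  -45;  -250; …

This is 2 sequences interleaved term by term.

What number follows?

-54

Odd-indexed and even-indexed terms follow separate rules.
Stream A is -18, -27, -36, -45, which is subtracting 9 each time.
Stream B is -2, -10, -50, -250, which is multiplying by 5 each time.
Position 9 falls in stream A as its term 5, giving -54.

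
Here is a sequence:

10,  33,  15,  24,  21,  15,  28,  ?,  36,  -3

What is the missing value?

6

Split by position mod 2 into 2 tracks.
Track A: 10, 15, 21, 28, 36 (triangular numbers n(n+1)/2 for n = 4, 5, …).
Track B: 33, 24, 15, ?, -3 (subtracting 9 each time).
Track B's pattern makes the blank 6.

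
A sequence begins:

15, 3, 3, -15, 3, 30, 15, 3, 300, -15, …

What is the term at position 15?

30000

The terms cycle through 3 interleaved subsequences.
Stream A: 15, -15, 15, -15. The oscillation 15·(−1)^(n+1).
Stream B: 3, 3, 3. Constant 3.
Stream C: 3, 30, 300. Geometric with ratio 10.
Position 15 falls in stream C as its term 5, giving 30000.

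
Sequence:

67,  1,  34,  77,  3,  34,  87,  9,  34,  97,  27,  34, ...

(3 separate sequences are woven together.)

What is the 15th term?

Split by position mod 3 into 3 tracks.
Subsequence A: 67, 77, 87, 97 (arithmetic with common difference +10).
Subsequence B: 1, 3, 9, 27 (powers of 3).
Subsequence C: 34, 34, 34, 34 (always 34).
The 15th slot belongs to subsequence C; its 5th term is 34.

34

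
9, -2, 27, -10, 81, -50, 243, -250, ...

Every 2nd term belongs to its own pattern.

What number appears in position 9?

Odd-indexed and even-indexed terms follow separate rules.
Subsequence A is 9, 27, 81, 243, which is powers 3^2, 3^3, 3^4, ….
Subsequence B is -2, -10, -50, -250, which is a geometric progression (common ratio 5).
Position 9 → subsequence A, term 5 = 729.

729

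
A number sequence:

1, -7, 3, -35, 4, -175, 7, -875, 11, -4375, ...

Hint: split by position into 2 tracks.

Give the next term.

Split by position mod 2 into 2 tracks.
Track A = 1, 3, 4, 7, 11: a Fibonacci-like recurrence a_n = a_{n-1} + a_{n-2}.
Track B = -7, -35, -175, -875, -4375: a geometric progression (common ratio 5).
Term 11 comes from track A (its 6th entry): 18.

18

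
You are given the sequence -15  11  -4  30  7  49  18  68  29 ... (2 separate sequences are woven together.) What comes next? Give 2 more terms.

87, 40

Taking every 2nd term gives 2 separate tracks.
Subsequence A: -15, -4, 7, 18, 29 — adding 11 each time.
Subsequence B: 11, 30, 49, 68 — adding 19 each time.
The 10th slot belongs to subsequence B; its 5th term is 87.
Position 11 → subsequence A, term 6 = 40.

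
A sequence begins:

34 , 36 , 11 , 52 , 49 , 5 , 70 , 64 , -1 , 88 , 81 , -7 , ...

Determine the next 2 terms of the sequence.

106, 100

The terms cycle through 3 interleaved subsequences.
Track A is 34, 52, 70, 88, which is arithmetic with common difference +18.
Track B is 36, 49, 64, 81, which is perfect squares starting at 6².
Track C is 11, 5, -1, -7, which is linear: a_n = 17 − 6·n.
Term 13 comes from track A (its 5th entry): 106.
The 14th slot belongs to track B; its 5th term is 100.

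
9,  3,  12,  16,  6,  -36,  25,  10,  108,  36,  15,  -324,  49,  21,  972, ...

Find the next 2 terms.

64, 28

Split by position mod 3 into 3 tracks.
Stream A: 9, 16, 25, 36, 49 (the squares 3², 4², 5², …).
Stream B: 3, 6, 10, 15, 21 (triangular numbers starting at T_2).
Stream C: 12, -36, 108, -324, 972 (geometric, ×-3 each step).
Position 16 → stream A, term 6 = 64.
The 17th slot belongs to stream B; its 6th term is 28.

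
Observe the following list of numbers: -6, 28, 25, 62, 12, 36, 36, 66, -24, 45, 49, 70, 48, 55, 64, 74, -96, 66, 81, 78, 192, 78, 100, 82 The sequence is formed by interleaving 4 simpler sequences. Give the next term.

The terms cycle through 4 interleaved subsequences.
Track A is -6, 12, -24, 48, -96, 192, which is multiplying by -2 each time.
Track B is 28, 36, 45, 55, 66, 78, which is triangular numbers starting at T_7.
Track C is 25, 36, 49, 64, 81, 100, which is perfect squares starting at 5².
Track D is 62, 66, 70, 74, 78, 82, which is arithmetic, step +4.
Position 25 falls in track A as its term 7, giving -384.

-384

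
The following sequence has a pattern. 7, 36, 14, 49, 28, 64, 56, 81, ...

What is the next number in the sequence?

Taking every 2nd term gives 2 separate tracks.
Track A: 7, 14, 28, 56 (geometric with ratio 2).
Track B: 36, 49, 64, 81 (the squares 6², 7², 8², …).
The 9th slot belongs to track A; its 5th term is 112.

112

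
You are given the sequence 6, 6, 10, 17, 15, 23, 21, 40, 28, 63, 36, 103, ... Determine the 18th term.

Positions 1, 3, 5, … form one subsequence and positions 2, 4, 6, … form another.
Track A: 6, 10, 15, 21, 28, 36 — triangular numbers starting at T_3.
Track B: 6, 17, 23, 40, 63, 103 — each term equals the sum of the previous two.
Position 18 falls in track B as its term 9, giving 435.

435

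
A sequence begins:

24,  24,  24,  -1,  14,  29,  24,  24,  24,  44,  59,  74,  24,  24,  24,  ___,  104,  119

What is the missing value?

The slot pattern repeats as AAABBB (period 6), so there are 2 interleaved tracks.
Stream A: 24, 24, 24, 24, 24, 24, 24, 24, 24 (always 24).
Stream B: -1, 14, 29, 44, 59, 74, ?, 104, 119 (arithmetic with common difference +15).
Filling stream B at index 7 by its rule yields 89.

89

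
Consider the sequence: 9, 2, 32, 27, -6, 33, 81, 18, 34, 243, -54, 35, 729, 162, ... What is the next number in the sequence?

36

Split by position mod 3: positions 1, 4, 7, … form one track, and each other residue class forms its own.
Subsequence A: 9, 27, 81, 243, 729 (powers 3^2, 3^3, 3^4, …).
Subsequence B: 2, -6, 18, -54, 162 (a geometric progression (common ratio -3)).
Subsequence C: 32, 33, 34, 35 (adding 1 each time).
Term 15 comes from subsequence C (its 5th entry): 36.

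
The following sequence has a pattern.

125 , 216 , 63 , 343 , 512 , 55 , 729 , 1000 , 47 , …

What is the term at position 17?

4096

Positions follow the repeating pattern AAB; grouping by letter gives 2 tracks.
Subsequence A: 125, 216, 343, 512, 729, 1000 — consecutive cubes n³ from n = 5.
Subsequence B: 63, 55, 47 — arithmetic, step −8.
The 17th slot belongs to subsequence A; its 12th term is 4096.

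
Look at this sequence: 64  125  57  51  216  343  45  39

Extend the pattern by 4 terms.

Reading positions in blocks of 4 reveals the pattern AABB — 2 tracks woven together.
Stream A = 64, 125, 216, 343: perfect cubes starting at 4³.
Stream B = 57, 51, 45, 39: linear: a_n = 63 − 6·n.
The 9th slot belongs to stream A; its 5th term is 512.
Term 10 comes from stream A (its 6th entry): 729.
Position 11 falls in stream B as its term 5, giving 33.
Term 12 comes from stream B (its 6th entry): 27.

512, 729, 33, 27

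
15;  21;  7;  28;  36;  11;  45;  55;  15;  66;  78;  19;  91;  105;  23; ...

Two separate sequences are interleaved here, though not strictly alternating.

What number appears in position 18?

27

The slot pattern repeats as AAB (period 3), so there are 2 interleaved tracks.
Stream A: 15, 21, 28, 36, 45, 55, 66, 78, 91, 105. Triangular numbers n(n+1)/2 for n = 5, 6, ….
Stream B: 7, 11, 15, 19, 23. Arithmetic, step +4.
Term 18 comes from stream B (its 6th entry): 27.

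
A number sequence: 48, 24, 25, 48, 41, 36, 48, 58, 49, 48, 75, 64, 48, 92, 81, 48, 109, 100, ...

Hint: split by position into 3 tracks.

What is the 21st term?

Read the sequence 3 terms at a time; column i is its own pattern.
Stream A: 48, 48, 48, 48, 48, 48. Always 48.
Stream B: 24, 41, 58, 75, 92, 109. Adding 17 each time.
Stream C: 25, 36, 49, 64, 81, 100. The squares 5², 6², 7², ….
The 21st slot belongs to stream C; its 7th term is 121.

121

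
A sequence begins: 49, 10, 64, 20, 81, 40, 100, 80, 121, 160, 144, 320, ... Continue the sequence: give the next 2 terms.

Split by position mod 2 into 2 tracks.
Track A: 49, 64, 81, 100, 121, 144 (consecutive squares n² from n = 7).
Track B: 10, 20, 40, 80, 160, 320 (multiplying by 2 each time).
Term 13 comes from track A (its 7th entry): 169.
Position 14 falls in track B as its term 7, giving 640.

169, 640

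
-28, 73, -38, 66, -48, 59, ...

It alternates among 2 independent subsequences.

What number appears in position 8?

Split by position mod 2 into 2 tracks.
Stream A = -28, -38, -48: subtracting 10 each time.
Stream B = 73, 66, 59: subtracting 7 each time.
Term 8 comes from stream B (its 4th entry): 52.

52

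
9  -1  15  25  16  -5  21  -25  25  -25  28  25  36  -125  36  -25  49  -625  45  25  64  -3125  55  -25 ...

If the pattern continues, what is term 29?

Split by position mod 4: positions 1, 5, 9, … form one track, and each other residue class forms its own.
Track A = 9, 16, 25, 36, 49, 64: perfect squares starting at 3².
Track B = -1, -5, -25, -125, -625, -3125: geometric with ratio 5.
Track C = 15, 21, 28, 36, 45, 55: the triangular numbers T_5, T_6, ….
Track D = 25, -25, 25, -25, 25, -25: alternating ±25.
Position 29 falls in track A as its term 8, giving 100.

100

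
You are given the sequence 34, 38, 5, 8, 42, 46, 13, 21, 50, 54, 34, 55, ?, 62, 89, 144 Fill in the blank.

58

Positions follow the repeating pattern AABB; grouping by letter gives 2 tracks.
Subsequence A: 34, 38, 42, 46, 50, 54, ?, 62 — arithmetic, step +4.
Subsequence B: 5, 8, 13, 21, 34, 55, 89, 144 — a Fibonacci-like recurrence a_n = a_{n-1} + a_{n-2}.
The gap is subsequence A's term 7; the rule gives 58.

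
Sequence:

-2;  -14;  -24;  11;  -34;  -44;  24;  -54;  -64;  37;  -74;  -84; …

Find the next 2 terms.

Reading positions in blocks of 3 reveals the pattern ABB — 2 tracks woven together.
Track A: -2, 11, 24, 37 — arithmetic with common difference +13.
Track B: -14, -24, -34, -44, -54, -64, -74, -84 — arithmetic, step −10.
Position 13 falls in track A as its term 5, giving 50.
The 14th slot belongs to track B; its 9th term is -94.

50, -94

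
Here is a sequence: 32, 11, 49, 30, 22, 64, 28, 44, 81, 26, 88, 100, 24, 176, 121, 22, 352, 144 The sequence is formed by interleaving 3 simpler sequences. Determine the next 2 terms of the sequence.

Read the sequence 3 terms at a time; column i is its own pattern.
Track A: 32, 30, 28, 26, 24, 22 (arithmetic, step −2).
Track B: 11, 22, 44, 88, 176, 352 (geometric with ratio 2).
Track C: 49, 64, 81, 100, 121, 144 (the squares 7², 8², 9², …).
Term 19 comes from track A (its 7th entry): 20.
Position 20 → track B, term 7 = 704.

20, 704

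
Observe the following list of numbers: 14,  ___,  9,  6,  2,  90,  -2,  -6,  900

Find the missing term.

10

The slot pattern repeats as AAB (period 3), so there are 2 interleaved tracks.
Stream A: 14, ?, 6, 2, -2, -6. Linear: a_n = 18 − 4·n.
Stream B: 9, 90, 900. Multiplying by 10 each time.
So the missing entry in stream A is 10.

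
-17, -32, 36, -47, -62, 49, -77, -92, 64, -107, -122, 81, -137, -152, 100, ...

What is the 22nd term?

Positions follow the repeating pattern AAB; grouping by letter gives 2 tracks.
Stream A: -17, -32, -47, -62, -77, -92, -107, -122, -137, -152 — arithmetic with common difference −15.
Stream B: 36, 49, 64, 81, 100 — perfect squares starting at 6².
Term 22 comes from stream A (its 15th entry): -227.

-227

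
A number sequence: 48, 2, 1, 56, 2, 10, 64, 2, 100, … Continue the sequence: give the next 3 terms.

72, 2, 1000

Split by position mod 3: positions 1, 4, 7, … form one track, and each other residue class forms its own.
Subsequence A is 48, 56, 64, which is arithmetic with common difference +8.
Subsequence B is 2, 2, 2, which is always 2.
Subsequence C is 1, 10, 100, which is powers of 10.
Position 10 → subsequence A, term 4 = 72.
Term 11 comes from subsequence B (its 4th entry): 2.
Position 12 → subsequence C, term 4 = 1000.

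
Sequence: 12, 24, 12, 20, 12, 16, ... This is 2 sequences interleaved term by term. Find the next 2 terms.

The terms cycle through 2 interleaved subsequences.
Stream A = 12, 12, 12: the constant sequence 12.
Stream B = 24, 20, 16: linear: a_n = 28 − 4·n.
Position 7 → stream A, term 4 = 12.
The 8th slot belongs to stream B; its 4th term is 12.

12, 12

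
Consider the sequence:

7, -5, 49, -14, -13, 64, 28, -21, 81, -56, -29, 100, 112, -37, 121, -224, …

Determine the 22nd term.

-896

The terms cycle through 3 interleaved subsequences.
Track A: 7, -14, 28, -56, 112, -224. A geometric progression (common ratio -2).
Track B: -5, -13, -21, -29, -37. Linear: a_n = 3 − 8·n.
Track C: 49, 64, 81, 100, 121. Consecutive squares n² from n = 7.
Position 22 → track A, term 8 = -896.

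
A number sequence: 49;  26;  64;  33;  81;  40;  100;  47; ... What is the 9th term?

121

Taking every 2nd term gives 2 separate tracks.
Track A: 49, 64, 81, 100 — the squares 7², 8², 9², ….
Track B: 26, 33, 40, 47 — arithmetic with common difference +7.
Term 9 comes from track A (its 5th entry): 121.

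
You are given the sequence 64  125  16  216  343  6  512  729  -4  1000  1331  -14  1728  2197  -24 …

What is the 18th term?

-34

Positions follow the repeating pattern AAB; grouping by letter gives 2 tracks.
Stream A: 64, 125, 216, 343, 512, 729, 1000, 1331, 1728, 2197 — consecutive cubes n³ from n = 4.
Stream B: 16, 6, -4, -14, -24 — linear: a_n = 26 − 10·n.
Term 18 comes from stream B (its 6th entry): -34.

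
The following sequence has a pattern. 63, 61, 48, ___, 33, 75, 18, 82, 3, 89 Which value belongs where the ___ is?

The terms cycle through 2 interleaved subsequences.
Subsequence A: 63, 48, 33, 18, 3 — arithmetic with common difference −15.
Subsequence B: 61, ?, 75, 82, 89 — arithmetic, step +7.
The gap is subsequence B's term 2; the rule gives 68.

68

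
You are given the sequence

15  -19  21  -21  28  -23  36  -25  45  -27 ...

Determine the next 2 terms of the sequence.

55, -29

Taking every 2nd term gives 2 separate tracks.
Stream A: 15, 21, 28, 36, 45. Triangular numbers starting at T_5.
Stream B: -19, -21, -23, -25, -27. Arithmetic with common difference −2.
Position 11 → stream A, term 6 = 55.
Position 12 falls in stream B as its term 6, giving -29.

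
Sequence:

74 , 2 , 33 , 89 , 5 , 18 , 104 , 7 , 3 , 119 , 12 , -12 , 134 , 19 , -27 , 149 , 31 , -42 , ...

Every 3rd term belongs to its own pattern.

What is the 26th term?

131

Read the sequence 3 terms at a time; column i is its own pattern.
Stream A: 74, 89, 104, 119, 134, 149 — adding 15 each time.
Stream B: 2, 5, 7, 12, 19, 31 — Fibonacci-style (each term is the sum of the two before it).
Stream C: 33, 18, 3, -12, -27, -42 — subtracting 15 each time.
Term 26 comes from stream B (its 9th entry): 131.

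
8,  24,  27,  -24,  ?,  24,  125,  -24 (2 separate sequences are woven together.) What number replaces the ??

Split by position mod 2 into 2 tracks.
Track A: 8, 27, ?, 125 — consecutive cubes n³ from n = 2.
Track B: 24, -24, 24, -24 — oscillating between 24 and -24.
The gap is track A's term 3; the rule gives 64.

64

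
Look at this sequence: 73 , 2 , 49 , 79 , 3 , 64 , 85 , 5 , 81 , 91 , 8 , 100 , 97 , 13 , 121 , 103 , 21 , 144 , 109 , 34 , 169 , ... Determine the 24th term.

196

The terms cycle through 3 interleaved subsequences.
Stream A = 73, 79, 85, 91, 97, 103, 109: arithmetic with common difference +6.
Stream B = 2, 3, 5, 8, 13, 21, 34: Fibonacci-style (each term is the sum of the two before it).
Stream C = 49, 64, 81, 100, 121, 144, 169: perfect squares starting at 7².
Position 24 falls in stream C as its term 8, giving 196.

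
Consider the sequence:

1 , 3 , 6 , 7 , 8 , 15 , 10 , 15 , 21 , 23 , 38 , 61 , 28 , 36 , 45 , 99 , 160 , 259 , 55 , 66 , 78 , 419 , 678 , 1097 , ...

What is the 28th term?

1775

Positions follow the repeating pattern AAABBB; grouping by letter gives 2 tracks.
Stream A = 1, 3, 6, 10, 15, 21, 28, 36, 45, 55, 66, 78: triangular numbers n(n+1)/2 for n = 1, 2, ….
Stream B = 7, 8, 15, 23, 38, 61, 99, 160, 259, 419, 678, 1097: a Fibonacci-like recurrence a_n = a_{n-1} + a_{n-2}.
The 28th slot belongs to stream B; its 13th term is 1775.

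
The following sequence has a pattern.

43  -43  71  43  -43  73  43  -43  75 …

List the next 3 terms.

Reading positions in blocks of 3 reveals the pattern AAB — 2 tracks woven together.
Stream A = 43, -43, 43, -43, 43, -43: alternating ±43.
Stream B = 71, 73, 75: adding 2 each time.
Position 10 falls in stream A as its term 7, giving 43.
The 11th slot belongs to stream A; its 8th term is -43.
Term 12 comes from stream B (its 4th entry): 77.

43, -43, 77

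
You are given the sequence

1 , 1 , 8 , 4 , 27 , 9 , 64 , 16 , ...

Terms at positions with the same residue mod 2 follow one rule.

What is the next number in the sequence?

Taking every 2nd term gives 2 separate tracks.
Stream A is 1, 8, 27, 64, which is consecutive cubes n³ from n = 1.
Stream B is 1, 4, 9, 16, which is consecutive squares n² from n = 1.
Position 9 falls in stream A as its term 5, giving 125.

125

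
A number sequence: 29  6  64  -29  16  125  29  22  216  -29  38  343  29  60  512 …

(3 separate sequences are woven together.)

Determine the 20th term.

158

Taking every 3rd term gives 3 separate tracks.
Track A: 29, -29, 29, -29, 29 — oscillating between 29 and -29.
Track B: 6, 16, 22, 38, 60 — Fibonacci-style (each term is the sum of the two before it).
Track C: 64, 125, 216, 343, 512 — consecutive cubes n³ from n = 4.
Position 20 falls in track B as its term 7, giving 158.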